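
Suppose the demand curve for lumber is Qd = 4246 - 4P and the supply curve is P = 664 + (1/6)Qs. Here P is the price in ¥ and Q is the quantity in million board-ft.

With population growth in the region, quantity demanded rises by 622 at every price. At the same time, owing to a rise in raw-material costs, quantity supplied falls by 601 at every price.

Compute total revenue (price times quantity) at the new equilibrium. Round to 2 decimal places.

Initially, 4246 - 4P = 6P - 3984, so 8230 = 10P and P = 823, Q = 954.
After the shift, demand is Qd = 4868 - 4P and supply is Qs = 6P - 4585.
New equilibrium: 4868 - 4P = 6P - 4585 ⇒ 9453 = 10P ⇒ P = 945.3, Q = 1086.8.
New expenditure = 945.3 × 1086.8 = 1027352.04.

1027352.04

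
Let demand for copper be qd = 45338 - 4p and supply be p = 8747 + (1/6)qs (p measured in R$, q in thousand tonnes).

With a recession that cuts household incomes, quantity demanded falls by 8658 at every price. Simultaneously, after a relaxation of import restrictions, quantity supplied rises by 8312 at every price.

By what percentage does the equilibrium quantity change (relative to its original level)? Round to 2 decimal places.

Original equilibrium: 45338 - 4p = 6p - 52482 gives 97820 = 10p, so p = 9782 and q = 6210.
The new curves are qd = 36680 - 4p (demand) and qs = 6p - 44170 (supply).
Setting them equal: 36680 - 4p = 6p - 44170 → 80850 = 10p, so p = 8085 and q = 4340.
%Δq = (4340 − 6210) / 6210 × 100 = -30.11%.

-30.11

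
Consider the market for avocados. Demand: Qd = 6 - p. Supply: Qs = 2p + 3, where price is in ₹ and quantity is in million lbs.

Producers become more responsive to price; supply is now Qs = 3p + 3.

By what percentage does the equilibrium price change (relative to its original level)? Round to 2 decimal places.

-25.00

Original equilibrium: 6 - p = 2p + 3 gives 3 = 3p, so p = 1 and Q = 5.
With the change applied: demand Qd = 6 - p, supply Qs = 3p + 3.
Clearing the new market: 6 - p = 3p + 3, so p = 0.75 and Q = 5.25.
%Δp = (0.75 − 1) / 1 × 100 = -25.00%.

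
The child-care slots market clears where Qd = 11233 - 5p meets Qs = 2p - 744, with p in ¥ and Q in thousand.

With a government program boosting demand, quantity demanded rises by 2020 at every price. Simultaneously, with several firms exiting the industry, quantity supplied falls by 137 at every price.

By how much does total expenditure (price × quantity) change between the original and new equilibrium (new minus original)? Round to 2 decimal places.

+1792952.90

Original equilibrium: 11233 - 5p = 2p - 744 gives 11977 = 7p, so p = 1711 and Q = 2678.
The new curves are Qd = 13253 - 5p (demand) and Qs = 2p - 881 (supply).
Equate the new curves: 13253 - 5p = 2p - 881, giving 14134 = 7p, p = 14134/7 ≈ 2019.1429, Q = 22101/7 ≈ 3157.2857.
Expenditure moves from 1711×2678 = 4582058 to 2019.1429×3157.2857 = 6375010.8980; change = +1792952.90.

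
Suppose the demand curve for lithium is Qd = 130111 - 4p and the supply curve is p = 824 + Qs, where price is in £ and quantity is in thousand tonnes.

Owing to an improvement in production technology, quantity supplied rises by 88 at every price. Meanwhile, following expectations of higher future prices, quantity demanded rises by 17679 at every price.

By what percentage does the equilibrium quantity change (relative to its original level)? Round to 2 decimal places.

Original equilibrium: 130111 - 4p = p - 824 gives 130935 = 5p, so p = 26187 and Q = 25363.
With the change applied: demand Qd = 147790 - 4p, supply Qs = p - 736.
Setting them equal: 147790 - 4p = p - 736 → 148526 = 5p, so p = 29705.2 and Q = 28969.2.
%ΔQ = (28969.2 − 25363) / 25363 × 100 = +14.22%.

+14.22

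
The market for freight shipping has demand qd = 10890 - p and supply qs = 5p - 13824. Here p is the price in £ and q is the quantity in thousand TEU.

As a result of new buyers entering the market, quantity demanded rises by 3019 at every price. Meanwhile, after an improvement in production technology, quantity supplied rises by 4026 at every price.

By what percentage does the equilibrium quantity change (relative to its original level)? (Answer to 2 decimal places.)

Initially, 10890 - p = 5p - 13824, so 24714 = 6p and p = 4119, q = 6771.
The new curves are qd = 13909 - p (demand) and qs = 5p - 9798 (supply).
Equate the new curves: 13909 - p = 5p - 9798, giving 23707 = 6p, p = 23707/6 ≈ 3951.1667, q = 59747/6 ≈ 9957.8333.
%Δq = (9957.8333 − 6771) / 6771 × 100 = +47.07%.

+47.07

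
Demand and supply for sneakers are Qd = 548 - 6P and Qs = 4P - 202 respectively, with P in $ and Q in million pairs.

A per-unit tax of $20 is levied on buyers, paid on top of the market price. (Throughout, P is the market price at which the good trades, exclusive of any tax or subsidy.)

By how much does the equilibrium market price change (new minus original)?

-12

Original equilibrium: 548 - 6P = 4P - 202 gives 750 = 10P, so P = 75 and Q = 98.
Since buyers pay the price plus the tax, the effective demand curve becomes Qd = 428 - 6P.
Clearing the new market: 428 - 6P = 4P - 202, so P = 63 and Q = 50.
ΔP = 63 − 75 = -12.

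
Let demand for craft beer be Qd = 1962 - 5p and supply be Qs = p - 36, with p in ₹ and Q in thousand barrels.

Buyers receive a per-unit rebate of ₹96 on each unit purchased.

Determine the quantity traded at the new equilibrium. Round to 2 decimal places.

Before the shock: 1962 - 5p = p - 36 ⇒ 1998 = 6p ⇒ p = 333, Q = 297.
Since buyers' out-of-pocket price is the market price minus the rebate, the effective demand curve becomes Qd = 2442 - 5p.
New equilibrium: 2442 - 5p = p - 36 ⇒ 2478 = 6p ⇒ p = 413, Q = 377.

377.00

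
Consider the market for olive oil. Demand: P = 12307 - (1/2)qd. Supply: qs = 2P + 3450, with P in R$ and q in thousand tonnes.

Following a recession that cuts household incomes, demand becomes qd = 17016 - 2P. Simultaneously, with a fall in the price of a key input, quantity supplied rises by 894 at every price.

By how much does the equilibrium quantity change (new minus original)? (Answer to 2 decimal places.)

-3352.00

Original equilibrium: 24614 - 2P = 2P + 3450 gives 21164 = 4P, so P = 5291 and q = 14032.
The new curves are qd = 17016 - 2P (demand) and qs = 2P + 4344 (supply).
Clearing the new market: 17016 - 2P = 2P + 4344, so P = 3168 and q = 10680.
Δq = 10680 − 14032 = -3352.00.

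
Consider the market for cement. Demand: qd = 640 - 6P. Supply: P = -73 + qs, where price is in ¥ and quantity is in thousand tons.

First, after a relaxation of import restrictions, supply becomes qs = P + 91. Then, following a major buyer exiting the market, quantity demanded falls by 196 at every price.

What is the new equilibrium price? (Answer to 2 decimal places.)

Original equilibrium: 640 - 6P = P + 73 gives 567 = 7P, so P = 81 and q = 154.
With the change applied: demand qd = 444 - 6P, supply qs = P + 91.
Setting them equal: 444 - 6P = P + 91 → 353 = 7P, so P = 353/7 ≈ 50.4286 and q = 990/7 ≈ 141.4286.

50.43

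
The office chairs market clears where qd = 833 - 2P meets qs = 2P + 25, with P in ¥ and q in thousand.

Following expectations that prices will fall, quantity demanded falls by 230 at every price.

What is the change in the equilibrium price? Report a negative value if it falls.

-57.5

Initially, 833 - 2P = 2P + 25, so 808 = 4P and P = 202, q = 429.
The new curves are qd = 603 - 2P (demand) and qs = 2P + 25 (supply).
Setting them equal: 603 - 2P = 2P + 25 → 578 = 4P, so P = 144.5 and q = 314.
ΔP = 144.5 − 202 = -57.5.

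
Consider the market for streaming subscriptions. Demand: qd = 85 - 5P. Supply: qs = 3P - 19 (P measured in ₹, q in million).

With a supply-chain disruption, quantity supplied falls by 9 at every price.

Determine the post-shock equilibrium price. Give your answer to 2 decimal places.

14.13

Solve the original market: 85 - 5P = 3P - 19, hence P = 13 and q = 20.
The new curves are qd = 85 - 5P (demand) and qs = 3P - 28 (supply).
Equate the new curves: 85 - 5P = 3P - 28, giving 113 = 8P, P = 14.125, q = 14.375.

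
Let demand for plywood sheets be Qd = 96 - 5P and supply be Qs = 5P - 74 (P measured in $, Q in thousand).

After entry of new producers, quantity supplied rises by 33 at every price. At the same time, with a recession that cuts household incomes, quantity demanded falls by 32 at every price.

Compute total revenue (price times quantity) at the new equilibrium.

Before the shock: 96 - 5P = 5P - 74 ⇒ 170 = 10P ⇒ P = 17, Q = 11.
The new curves are Qd = 64 - 5P (demand) and Qs = 5P - 41 (supply).
Setting them equal: 64 - 5P = 5P - 41 → 105 = 10P, so P = 10.5 and Q = 11.5.
New expenditure = 10.5 × 11.5 = 120.75.

120.75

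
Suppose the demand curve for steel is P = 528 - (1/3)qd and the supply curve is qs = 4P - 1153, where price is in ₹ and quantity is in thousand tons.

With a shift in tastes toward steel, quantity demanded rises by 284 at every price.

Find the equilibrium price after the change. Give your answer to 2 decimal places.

431.57

Original equilibrium: 1584 - 3P = 4P - 1153 gives 2737 = 7P, so P = 391 and q = 411.
After the shift, demand is qd = 1868 - 3P and supply is qs = 4P - 1153.
Equate the new curves: 1868 - 3P = 4P - 1153, giving 3021 = 7P, P = 3021/7 ≈ 431.5714, q = 4013/7 ≈ 573.2857.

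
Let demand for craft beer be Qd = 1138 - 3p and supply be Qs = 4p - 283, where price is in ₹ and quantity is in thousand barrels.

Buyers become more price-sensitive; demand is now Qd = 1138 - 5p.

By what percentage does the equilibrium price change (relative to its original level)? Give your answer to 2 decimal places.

Original equilibrium: 1138 - 3p = 4p - 283 gives 1421 = 7p, so p = 203 and Q = 529.
After the shift, demand is Qd = 1138 - 5p and supply is Qs = 4p - 283.
Equate the new curves: 1138 - 5p = 4p - 283, giving 1421 = 9p, p = 1421/9 ≈ 157.8889, Q = 3137/9 ≈ 348.5556.
%Δp = (157.8889 − 203) / 203 × 100 = -22.22%.

-22.22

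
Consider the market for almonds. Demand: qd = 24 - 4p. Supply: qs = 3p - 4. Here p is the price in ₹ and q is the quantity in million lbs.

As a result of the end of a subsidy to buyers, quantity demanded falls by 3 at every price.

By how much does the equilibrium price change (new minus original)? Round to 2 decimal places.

-0.43

Before the shock: 24 - 4p = 3p - 4 ⇒ 28 = 7p ⇒ p = 4, q = 8.
After the shift, demand is qd = 21 - 4p and supply is qs = 3p - 4.
Setting them equal: 21 - 4p = 3p - 4 → 25 = 7p, so p = 25/7 ≈ 3.5714 and q = 47/7 ≈ 6.7143.
Δp = 3.5714 − 4 = -0.43.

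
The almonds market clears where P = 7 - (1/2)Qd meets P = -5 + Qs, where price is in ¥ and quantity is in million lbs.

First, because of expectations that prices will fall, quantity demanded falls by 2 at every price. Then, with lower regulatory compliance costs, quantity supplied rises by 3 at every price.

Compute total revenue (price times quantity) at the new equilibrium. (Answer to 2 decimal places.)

Solve the original market: 14 - 2P = P + 5, hence P = 3 and Q = 8.
With the change applied: demand Qd = 12 - 2P, supply Qs = P + 8.
Setting them equal: 12 - 2P = P + 8 → 4 = 3P, so P = 4/3 ≈ 1.3333 and Q = 28/3 ≈ 9.3333.
New expenditure = 1.3333 × 9.3333 = 12.44.

12.44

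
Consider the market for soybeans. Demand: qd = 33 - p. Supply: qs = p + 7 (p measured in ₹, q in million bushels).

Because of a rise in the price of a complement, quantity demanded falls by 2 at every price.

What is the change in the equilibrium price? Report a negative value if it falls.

Before the shock: 33 - p = p + 7 ⇒ 26 = 2p ⇒ p = 13, q = 20.
The new curves are qd = 31 - p (demand) and qs = p + 7 (supply).
Clearing the new market: 31 - p = p + 7, so p = 12 and q = 19.
Δp = 12 − 13 = -1.

-1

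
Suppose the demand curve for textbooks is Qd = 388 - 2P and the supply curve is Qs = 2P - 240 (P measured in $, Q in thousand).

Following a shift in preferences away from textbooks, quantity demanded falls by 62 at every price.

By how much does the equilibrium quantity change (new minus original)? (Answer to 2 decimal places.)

-31.00

Original equilibrium: 388 - 2P = 2P - 240 gives 628 = 4P, so P = 157 and Q = 74.
After the shift, demand is Qd = 326 - 2P and supply is Qs = 2P - 240.
Setting them equal: 326 - 2P = 2P - 240 → 566 = 4P, so P = 141.5 and Q = 43.
ΔQ = 43 − 74 = -31.00.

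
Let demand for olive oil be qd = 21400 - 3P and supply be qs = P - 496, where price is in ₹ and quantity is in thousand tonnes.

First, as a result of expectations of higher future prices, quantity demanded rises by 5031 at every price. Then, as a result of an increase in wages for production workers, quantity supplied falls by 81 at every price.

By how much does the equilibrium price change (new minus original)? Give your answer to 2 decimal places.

+1278.00

Initially, 21400 - 3P = P - 496, so 21896 = 4P and P = 5474, q = 4978.
The new curves are qd = 26431 - 3P (demand) and qs = P - 577 (supply).
Clearing the new market: 26431 - 3P = P - 577, so P = 6752 and q = 6175.
ΔP = 6752 − 5474 = +1278.00.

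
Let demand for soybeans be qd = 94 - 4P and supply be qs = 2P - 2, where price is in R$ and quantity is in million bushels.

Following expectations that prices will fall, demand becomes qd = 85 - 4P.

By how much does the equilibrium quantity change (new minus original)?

-3

Original equilibrium: 94 - 4P = 2P - 2 gives 96 = 6P, so P = 16 and q = 30.
With the change applied: demand qd = 85 - 4P, supply qs = 2P - 2.
New equilibrium: 85 - 4P = 2P - 2 ⇒ 87 = 6P ⇒ P = 14.5, q = 27.
Δq = 27 − 30 = -3.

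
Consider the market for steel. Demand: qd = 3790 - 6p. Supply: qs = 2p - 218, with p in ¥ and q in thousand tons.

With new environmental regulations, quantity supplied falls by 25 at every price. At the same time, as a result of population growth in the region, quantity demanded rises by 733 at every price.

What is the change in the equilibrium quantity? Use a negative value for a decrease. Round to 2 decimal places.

Original equilibrium: 3790 - 6p = 2p - 218 gives 4008 = 8p, so p = 501 and q = 784.
After the shift, demand is qd = 4523 - 6p and supply is qs = 2p - 243.
Setting them equal: 4523 - 6p = 2p - 243 → 4766 = 8p, so p = 595.75 and q = 948.5.
Δq = 948.5 − 784 = +164.50.

+164.50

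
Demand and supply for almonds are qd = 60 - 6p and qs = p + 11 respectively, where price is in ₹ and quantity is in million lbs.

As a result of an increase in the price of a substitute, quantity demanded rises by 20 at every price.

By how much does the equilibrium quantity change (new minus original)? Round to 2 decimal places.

Before the shock: 60 - 6p = p + 11 ⇒ 49 = 7p ⇒ p = 7, q = 18.
With the change applied: demand qd = 80 - 6p, supply qs = p + 11.
Equate the new curves: 80 - 6p = p + 11, giving 69 = 7p, p = 69/7 ≈ 9.8571, q = 146/7 ≈ 20.8571.
Δq = 20.8571 − 18 = +2.86.

+2.86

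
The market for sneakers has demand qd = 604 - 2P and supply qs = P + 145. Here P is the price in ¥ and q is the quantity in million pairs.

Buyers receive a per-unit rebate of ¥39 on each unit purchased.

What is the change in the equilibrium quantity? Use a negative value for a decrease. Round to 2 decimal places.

Initially, 604 - 2P = P + 145, so 459 = 3P and P = 153, q = 298.
Since buyers' out-of-pocket price is the market price minus the rebate, the effective demand curve becomes qd = 682 - 2P.
New equilibrium: 682 - 2P = P + 145 ⇒ 537 = 3P ⇒ P = 179, q = 324.
Δq = 324 − 298 = +26.00.

+26.00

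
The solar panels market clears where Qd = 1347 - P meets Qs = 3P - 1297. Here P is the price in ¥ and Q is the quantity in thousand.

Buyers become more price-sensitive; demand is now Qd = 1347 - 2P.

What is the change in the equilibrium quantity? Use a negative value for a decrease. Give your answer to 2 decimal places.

-396.60

Before the shock: 1347 - P = 3P - 1297 ⇒ 2644 = 4P ⇒ P = 661, Q = 686.
The shock moves the curves to Qd = 1347 - 2P and Qs = 3P - 1297.
Setting them equal: 1347 - 2P = 3P - 1297 → 2644 = 5P, so P = 528.8 and Q = 289.4.
ΔQ = 289.4 − 686 = -396.60.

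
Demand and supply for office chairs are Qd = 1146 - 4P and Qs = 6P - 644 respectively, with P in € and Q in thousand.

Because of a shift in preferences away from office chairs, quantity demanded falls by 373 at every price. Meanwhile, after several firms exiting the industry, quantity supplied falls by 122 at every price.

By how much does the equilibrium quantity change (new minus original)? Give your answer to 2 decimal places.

Before the shock: 1146 - 4P = 6P - 644 ⇒ 1790 = 10P ⇒ P = 179, Q = 430.
The new curves are Qd = 773 - 4P (demand) and Qs = 6P - 766 (supply).
Setting them equal: 773 - 4P = 6P - 766 → 1539 = 10P, so P = 153.9 and Q = 157.4.
ΔQ = 157.4 − 430 = -272.60.

-272.60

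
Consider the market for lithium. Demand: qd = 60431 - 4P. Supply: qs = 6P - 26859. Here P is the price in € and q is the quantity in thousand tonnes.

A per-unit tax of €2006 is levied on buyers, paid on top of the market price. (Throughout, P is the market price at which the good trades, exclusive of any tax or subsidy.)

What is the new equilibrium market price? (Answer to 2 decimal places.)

Initially, 60431 - 4P = 6P - 26859, so 87290 = 10P and P = 8729, q = 25515.
Since buyers pay the price plus the tax, the effective demand curve becomes qd = 52407 - 4P.
New equilibrium: 52407 - 4P = 6P - 26859 ⇒ 79266 = 10P ⇒ P = 7926.6, q = 20700.6.

7926.60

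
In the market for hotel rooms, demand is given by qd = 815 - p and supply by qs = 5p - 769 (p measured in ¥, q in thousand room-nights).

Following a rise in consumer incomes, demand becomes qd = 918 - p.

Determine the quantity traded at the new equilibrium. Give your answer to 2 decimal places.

636.83

Initially, 815 - p = 5p - 769, so 1584 = 6p and p = 264, q = 551.
With the change applied: demand qd = 918 - p, supply qs = 5p - 769.
Clearing the new market: 918 - p = 5p - 769, so p = 1687/6 ≈ 281.1667 and q = 3821/6 ≈ 636.8333.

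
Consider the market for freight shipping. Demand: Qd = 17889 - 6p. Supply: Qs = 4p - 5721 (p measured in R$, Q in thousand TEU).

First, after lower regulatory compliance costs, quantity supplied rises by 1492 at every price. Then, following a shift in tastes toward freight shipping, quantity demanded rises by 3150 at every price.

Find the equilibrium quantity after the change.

5878.2

Initially, 17889 - 6p = 4p - 5721, so 23610 = 10p and p = 2361, Q = 3723.
With the change applied: demand Qd = 21039 - 6p, supply Qs = 4p - 4229.
New equilibrium: 21039 - 6p = 4p - 4229 ⇒ 25268 = 10p ⇒ p = 2526.8, Q = 5878.2.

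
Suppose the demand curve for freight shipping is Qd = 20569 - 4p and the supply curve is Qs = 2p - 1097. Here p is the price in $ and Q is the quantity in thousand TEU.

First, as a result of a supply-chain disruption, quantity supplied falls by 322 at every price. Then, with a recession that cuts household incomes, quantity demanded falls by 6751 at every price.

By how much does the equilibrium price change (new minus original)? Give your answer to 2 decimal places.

-1071.50

Solve the original market: 20569 - 4p = 2p - 1097, hence p = 3611 and Q = 6125.
The new curves are Qd = 13818 - 4p (demand) and Qs = 2p - 1419 (supply).
Equate the new curves: 13818 - 4p = 2p - 1419, giving 15237 = 6p, p = 2539.5, Q = 3660.
Δp = 2539.5 − 3611 = -1071.50.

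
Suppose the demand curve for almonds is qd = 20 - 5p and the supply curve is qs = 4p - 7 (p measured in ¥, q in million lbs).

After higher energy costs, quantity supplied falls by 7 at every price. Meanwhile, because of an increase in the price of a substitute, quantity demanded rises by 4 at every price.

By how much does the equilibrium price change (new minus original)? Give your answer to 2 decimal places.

+1.22

Before the shock: 20 - 5p = 4p - 7 ⇒ 27 = 9p ⇒ p = 3, q = 5.
With the change applied: demand qd = 24 - 5p, supply qs = 4p - 14.
Setting them equal: 24 - 5p = 4p - 14 → 38 = 9p, so p = 38/9 ≈ 4.2222 and q = 26/9 ≈ 2.8889.
Δp = 4.2222 − 3 = +1.22.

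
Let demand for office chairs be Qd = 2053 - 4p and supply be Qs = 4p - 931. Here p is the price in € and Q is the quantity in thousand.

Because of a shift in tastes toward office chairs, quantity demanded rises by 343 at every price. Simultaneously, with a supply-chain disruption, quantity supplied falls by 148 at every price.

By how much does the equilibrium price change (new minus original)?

Solve the original market: 2053 - 4p = 4p - 931, hence p = 373 and Q = 561.
The new curves are Qd = 2396 - 4p (demand) and Qs = 4p - 1079 (supply).
Clearing the new market: 2396 - 4p = 4p - 1079, so p = 434.375 and Q = 658.5.
Δp = 434.375 − 373 = +61.375.

+61.375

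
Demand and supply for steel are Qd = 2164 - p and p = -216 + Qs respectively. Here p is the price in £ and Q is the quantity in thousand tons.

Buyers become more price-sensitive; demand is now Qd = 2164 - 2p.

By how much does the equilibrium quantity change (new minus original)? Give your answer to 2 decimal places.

Solve the original market: 2164 - p = p + 216, hence p = 974 and Q = 1190.
After the shift, demand is Qd = 2164 - 2p and supply is Qs = p + 216.
Clearing the new market: 2164 - 2p = p + 216, so p = 1948/3 ≈ 649.3333 and Q = 2596/3 ≈ 865.3333.
ΔQ = 865.3333 − 1190 = -324.67.

-324.67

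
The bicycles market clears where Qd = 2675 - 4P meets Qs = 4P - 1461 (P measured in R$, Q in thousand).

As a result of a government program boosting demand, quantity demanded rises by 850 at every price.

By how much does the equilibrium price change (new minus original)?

Original equilibrium: 2675 - 4P = 4P - 1461 gives 4136 = 8P, so P = 517 and Q = 607.
After the shift, demand is Qd = 3525 - 4P and supply is Qs = 4P - 1461.
Setting them equal: 3525 - 4P = 4P - 1461 → 4986 = 8P, so P = 623.25 and Q = 1032.
ΔP = 623.25 − 517 = +106.25.

+106.25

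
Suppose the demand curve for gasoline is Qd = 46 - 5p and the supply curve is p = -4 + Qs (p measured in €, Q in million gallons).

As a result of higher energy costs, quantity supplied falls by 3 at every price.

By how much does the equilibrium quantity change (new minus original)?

Original equilibrium: 46 - 5p = p + 4 gives 42 = 6p, so p = 7 and Q = 11.
The new curves are Qd = 46 - 5p (demand) and Qs = p + 1 (supply).
New equilibrium: 46 - 5p = p + 1 ⇒ 45 = 6p ⇒ p = 7.5, Q = 8.5.
ΔQ = 8.5 − 11 = -2.5.

-2.5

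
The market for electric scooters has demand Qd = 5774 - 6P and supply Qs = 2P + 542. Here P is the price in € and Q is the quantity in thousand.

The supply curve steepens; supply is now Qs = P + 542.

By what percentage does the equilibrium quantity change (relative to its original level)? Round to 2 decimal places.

Initially, 5774 - 6P = 2P + 542, so 5232 = 8P and P = 654, Q = 1850.
With the change applied: demand Qd = 5774 - 6P, supply Qs = P + 542.
Clearing the new market: 5774 - 6P = P + 542, so P = 5232/7 ≈ 747.4286 and Q = 9026/7 ≈ 1289.4286.
%ΔQ = (1289.4286 − 1850) / 1850 × 100 = -30.30%.

-30.30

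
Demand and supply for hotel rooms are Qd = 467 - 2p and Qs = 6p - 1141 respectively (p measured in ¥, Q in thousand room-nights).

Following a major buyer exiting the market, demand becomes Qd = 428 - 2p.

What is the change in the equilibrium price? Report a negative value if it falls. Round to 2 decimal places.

-4.88

Before the shock: 467 - 2p = 6p - 1141 ⇒ 1608 = 8p ⇒ p = 201, Q = 65.
After the shift, demand is Qd = 428 - 2p and supply is Qs = 6p - 1141.
Equate the new curves: 428 - 2p = 6p - 1141, giving 1569 = 8p, p = 196.125, Q = 35.75.
Δp = 196.125 − 201 = -4.88.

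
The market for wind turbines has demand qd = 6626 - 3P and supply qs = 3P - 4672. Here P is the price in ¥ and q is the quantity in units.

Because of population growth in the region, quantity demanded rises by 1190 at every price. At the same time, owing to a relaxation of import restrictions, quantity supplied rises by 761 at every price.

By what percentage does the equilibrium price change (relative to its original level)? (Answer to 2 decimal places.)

+3.80

Solve the original market: 6626 - 3P = 3P - 4672, hence P = 1883 and q = 977.
The shock moves the curves to qd = 7816 - 3P and qs = 3P - 3911.
New equilibrium: 7816 - 3P = 3P - 3911 ⇒ 11727 = 6P ⇒ P = 1954.5, q = 1952.5.
%ΔP = (1954.5 − 1883) / 1883 × 100 = +3.80%.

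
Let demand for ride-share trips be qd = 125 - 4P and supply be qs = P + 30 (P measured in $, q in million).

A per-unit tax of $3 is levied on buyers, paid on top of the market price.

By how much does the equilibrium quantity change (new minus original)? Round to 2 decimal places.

Original equilibrium: 125 - 4P = P + 30 gives 95 = 5P, so P = 19 and q = 49.
Since buyers pay the price plus the tax, the effective demand curve becomes qd = 113 - 4P.
Equate the new curves: 113 - 4P = P + 30, giving 83 = 5P, P = 16.6, q = 46.6.
Δq = 46.6 − 49 = -2.40.

-2.40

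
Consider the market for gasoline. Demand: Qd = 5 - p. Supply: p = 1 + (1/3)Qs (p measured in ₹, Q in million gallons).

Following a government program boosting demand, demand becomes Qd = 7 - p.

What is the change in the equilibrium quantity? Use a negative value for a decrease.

Initially, 5 - p = 3p - 3, so 8 = 4p and p = 2, Q = 3.
With the change applied: demand Qd = 7 - p, supply Qs = 3p - 3.
New equilibrium: 7 - p = 3p - 3 ⇒ 10 = 4p ⇒ p = 2.5, Q = 4.5.
ΔQ = 4.5 − 3 = +1.5.

+1.5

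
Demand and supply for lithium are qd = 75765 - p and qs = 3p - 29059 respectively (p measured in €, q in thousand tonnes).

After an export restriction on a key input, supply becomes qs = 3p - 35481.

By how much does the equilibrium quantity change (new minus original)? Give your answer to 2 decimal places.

-1605.50

Initially, 75765 - p = 3p - 29059, so 104824 = 4p and p = 26206, q = 49559.
The new curves are qd = 75765 - p (demand) and qs = 3p - 35481 (supply).
Equate the new curves: 75765 - p = 3p - 35481, giving 111246 = 4p, p = 27811.5, q = 47953.5.
Δq = 47953.5 − 49559 = -1605.50.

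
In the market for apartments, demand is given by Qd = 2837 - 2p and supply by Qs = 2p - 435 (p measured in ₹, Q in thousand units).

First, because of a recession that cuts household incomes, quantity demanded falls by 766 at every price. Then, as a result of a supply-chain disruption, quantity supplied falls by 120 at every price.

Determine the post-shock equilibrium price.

Before the shock: 2837 - 2p = 2p - 435 ⇒ 3272 = 4p ⇒ p = 818, Q = 1201.
The new curves are Qd = 2071 - 2p (demand) and Qs = 2p - 555 (supply).
Setting them equal: 2071 - 2p = 2p - 555 → 2626 = 4p, so p = 656.5 and Q = 758.

656.5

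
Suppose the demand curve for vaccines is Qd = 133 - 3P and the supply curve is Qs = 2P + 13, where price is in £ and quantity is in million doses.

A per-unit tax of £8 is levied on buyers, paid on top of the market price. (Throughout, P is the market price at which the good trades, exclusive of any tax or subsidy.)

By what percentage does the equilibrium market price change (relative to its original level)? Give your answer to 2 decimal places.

Solve the original market: 133 - 3P = 2P + 13, hence P = 24 and Q = 61.
Since buyers pay the price plus the tax, the effective demand curve becomes Qd = 109 - 3P.
Clearing the new market: 109 - 3P = 2P + 13, so P = 19.2 and Q = 51.4.
%ΔP = (19.2 − 24) / 24 × 100 = -20.00%.

-20.00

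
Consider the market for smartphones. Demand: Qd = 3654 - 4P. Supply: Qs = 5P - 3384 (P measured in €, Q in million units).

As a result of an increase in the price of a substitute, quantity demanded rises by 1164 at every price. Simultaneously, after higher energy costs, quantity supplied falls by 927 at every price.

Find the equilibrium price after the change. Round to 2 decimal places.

1014.33

Solve the original market: 3654 - 4P = 5P - 3384, hence P = 782 and Q = 526.
The new curves are Qd = 4818 - 4P (demand) and Qs = 5P - 4311 (supply).
Clearing the new market: 4818 - 4P = 5P - 4311, so P = 3043/3 ≈ 1014.3333 and Q = 2282/3 ≈ 760.6667.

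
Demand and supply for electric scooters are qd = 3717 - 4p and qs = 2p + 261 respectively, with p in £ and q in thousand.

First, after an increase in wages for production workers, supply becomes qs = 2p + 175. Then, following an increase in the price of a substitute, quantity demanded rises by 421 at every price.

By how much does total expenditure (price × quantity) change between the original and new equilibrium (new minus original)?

Solve the original market: 3717 - 4p = 2p + 261, hence p = 576 and q = 1413.
The shock moves the curves to qd = 4138 - 4p and qs = 2p + 175.
New equilibrium: 4138 - 4p = 2p + 175 ⇒ 3963 = 6p ⇒ p = 660.5, q = 1496.
Expenditure moves from 576×1413 = 813888 to 660.5×1496 = 988108; change = +174220.

+174220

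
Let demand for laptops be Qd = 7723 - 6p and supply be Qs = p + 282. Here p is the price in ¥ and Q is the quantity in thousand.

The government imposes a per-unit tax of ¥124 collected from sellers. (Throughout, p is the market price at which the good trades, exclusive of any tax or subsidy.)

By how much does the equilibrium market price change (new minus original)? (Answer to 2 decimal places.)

+17.71

Initially, 7723 - 6p = p + 282, so 7441 = 7p and p = 1063, Q = 1345.
Since sellers keep the price net of the tax, the effective supply curve becomes Qs = p + 158.
New equilibrium: 7723 - 6p = p + 158 ⇒ 7565 = 7p ⇒ p = 7565/7 ≈ 1080.7143, Q = 8671/7 ≈ 1238.7143.
Δp = 1080.7143 − 1063 = +17.71.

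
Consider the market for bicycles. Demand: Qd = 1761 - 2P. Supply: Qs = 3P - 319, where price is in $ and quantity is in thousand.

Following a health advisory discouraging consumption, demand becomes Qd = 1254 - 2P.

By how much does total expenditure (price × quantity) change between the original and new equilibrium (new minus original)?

-189901.92

Initially, 1761 - 2P = 3P - 319, so 2080 = 5P and P = 416, Q = 929.
The new curves are Qd = 1254 - 2P (demand) and Qs = 3P - 319 (supply).
Equate the new curves: 1254 - 2P = 3P - 319, giving 1573 = 5P, P = 314.6, Q = 624.8.
Expenditure moves from 416×929 = 386464 to 314.6×624.8 = 196562.08; change = -189901.92.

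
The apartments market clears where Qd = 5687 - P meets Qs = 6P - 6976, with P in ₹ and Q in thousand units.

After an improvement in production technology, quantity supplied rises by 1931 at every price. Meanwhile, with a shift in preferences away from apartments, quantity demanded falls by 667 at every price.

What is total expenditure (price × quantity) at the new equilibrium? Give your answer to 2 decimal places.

Original equilibrium: 5687 - P = 6P - 6976 gives 12663 = 7P, so P = 1809 and Q = 3878.
The shock moves the curves to Qd = 5020 - P and Qs = 6P - 5045.
Equate the new curves: 5020 - P = 6P - 5045, giving 10065 = 7P, P = 10065/7 ≈ 1437.8571, Q = 25075/7 ≈ 3582.1429.
New expenditure = 1437.8571 × 3582.1429 = 5150609.69.

5150609.69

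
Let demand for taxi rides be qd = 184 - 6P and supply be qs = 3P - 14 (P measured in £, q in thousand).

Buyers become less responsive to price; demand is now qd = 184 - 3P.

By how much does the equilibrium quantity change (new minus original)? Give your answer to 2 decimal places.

Before the shock: 184 - 6P = 3P - 14 ⇒ 198 = 9P ⇒ P = 22, q = 52.
With the change applied: demand qd = 184 - 3P, supply qs = 3P - 14.
Equate the new curves: 184 - 3P = 3P - 14, giving 198 = 6P, P = 33, q = 85.
Δq = 85 − 52 = +33.00.

+33.00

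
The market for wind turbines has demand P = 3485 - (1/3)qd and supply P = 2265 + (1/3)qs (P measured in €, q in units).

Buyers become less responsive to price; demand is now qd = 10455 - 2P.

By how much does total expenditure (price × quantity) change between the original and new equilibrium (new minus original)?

+7003500

Before the shock: 10455 - 3P = 3P - 6795 ⇒ 17250 = 6P ⇒ P = 2875, q = 1830.
After the shift, demand is qd = 10455 - 2P and supply is qs = 3P - 6795.
New equilibrium: 10455 - 2P = 3P - 6795 ⇒ 17250 = 5P ⇒ P = 3450, q = 3555.
Expenditure moves from 2875×1830 = 5261250 to 3450×3555 = 12264750; change = +7003500.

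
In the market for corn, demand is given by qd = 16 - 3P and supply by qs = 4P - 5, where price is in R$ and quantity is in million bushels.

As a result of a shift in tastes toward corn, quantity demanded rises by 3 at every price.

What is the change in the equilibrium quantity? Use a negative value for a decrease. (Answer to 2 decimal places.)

+1.71

Solve the original market: 16 - 3P = 4P - 5, hence P = 3 and q = 7.
The shock moves the curves to qd = 19 - 3P and qs = 4P - 5.
Equate the new curves: 19 - 3P = 4P - 5, giving 24 = 7P, P = 24/7 ≈ 3.4286, q = 61/7 ≈ 8.7143.
Δq = 8.7143 − 7 = +1.71.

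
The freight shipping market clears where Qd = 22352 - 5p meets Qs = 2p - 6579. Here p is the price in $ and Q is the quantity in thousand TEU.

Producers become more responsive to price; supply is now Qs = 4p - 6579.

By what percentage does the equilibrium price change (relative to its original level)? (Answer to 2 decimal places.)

Solve the original market: 22352 - 5p = 2p - 6579, hence p = 4133 and Q = 1687.
With the change applied: demand Qd = 22352 - 5p, supply Qs = 4p - 6579.
Clearing the new market: 22352 - 5p = 4p - 6579, so p = 28931/9 ≈ 3214.5556 and Q = 56513/9 ≈ 6279.2222.
%Δp = (3214.5556 − 4133) / 4133 × 100 = -22.22%.

-22.22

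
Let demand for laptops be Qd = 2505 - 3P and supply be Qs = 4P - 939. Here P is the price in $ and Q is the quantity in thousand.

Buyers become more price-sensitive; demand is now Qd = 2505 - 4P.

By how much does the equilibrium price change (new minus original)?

Solve the original market: 2505 - 3P = 4P - 939, hence P = 492 and Q = 1029.
After the shift, demand is Qd = 2505 - 4P and supply is Qs = 4P - 939.
Equate the new curves: 2505 - 4P = 4P - 939, giving 3444 = 8P, P = 430.5, Q = 783.
ΔP = 430.5 − 492 = -61.5.

-61.5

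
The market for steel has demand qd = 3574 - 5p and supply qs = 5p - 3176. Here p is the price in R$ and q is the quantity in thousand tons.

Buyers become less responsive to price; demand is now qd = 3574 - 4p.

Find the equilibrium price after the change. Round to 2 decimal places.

Solve the original market: 3574 - 5p = 5p - 3176, hence p = 675 and q = 199.
With the change applied: demand qd = 3574 - 4p, supply qs = 5p - 3176.
Clearing the new market: 3574 - 4p = 5p - 3176, so p = 750 and q = 574.

750.00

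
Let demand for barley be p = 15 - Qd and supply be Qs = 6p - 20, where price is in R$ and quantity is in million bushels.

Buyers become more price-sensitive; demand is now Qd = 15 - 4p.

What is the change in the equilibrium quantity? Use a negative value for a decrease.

Before the shock: 15 - p = 6p - 20 ⇒ 35 = 7p ⇒ p = 5, Q = 10.
With the change applied: demand Qd = 15 - 4p, supply Qs = 6p - 20.
New equilibrium: 15 - 4p = 6p - 20 ⇒ 35 = 10p ⇒ p = 3.5, Q = 1.
ΔQ = 1 − 10 = -9.

-9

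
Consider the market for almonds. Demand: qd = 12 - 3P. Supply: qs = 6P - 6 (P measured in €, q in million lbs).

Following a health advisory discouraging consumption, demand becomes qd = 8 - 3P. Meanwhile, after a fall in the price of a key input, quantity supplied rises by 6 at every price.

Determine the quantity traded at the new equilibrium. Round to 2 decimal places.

Solve the original market: 12 - 3P = 6P - 6, hence P = 2 and q = 6.
The shock moves the curves to qd = 8 - 3P and qs = 6P.
Setting them equal: 8 - 3P = 6P → 8 = 9P, so P = 8/9 ≈ 0.8889 and q = 16/3 ≈ 5.3333.

5.33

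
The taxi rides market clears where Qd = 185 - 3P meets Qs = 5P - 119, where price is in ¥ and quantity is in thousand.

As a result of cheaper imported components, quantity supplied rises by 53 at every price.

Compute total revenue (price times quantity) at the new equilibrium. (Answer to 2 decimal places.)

Solve the original market: 185 - 3P = 5P - 119, hence P = 38 and Q = 71.
After the shift, demand is Qd = 185 - 3P and supply is Qs = 5P - 66.
Equate the new curves: 185 - 3P = 5P - 66, giving 251 = 8P, P = 31.375, Q = 90.875.
New expenditure = 31.375 × 90.875 = 2851.20.

2851.20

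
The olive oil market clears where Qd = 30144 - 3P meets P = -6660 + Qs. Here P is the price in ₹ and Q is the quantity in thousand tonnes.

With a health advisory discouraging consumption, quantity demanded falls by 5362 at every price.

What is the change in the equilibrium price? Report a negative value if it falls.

Initially, 30144 - 3P = P + 6660, so 23484 = 4P and P = 5871, Q = 12531.
The new curves are Qd = 24782 - 3P (demand) and Qs = P + 6660 (supply).
Equate the new curves: 24782 - 3P = P + 6660, giving 18122 = 4P, P = 4530.5, Q = 11190.5.
ΔP = 4530.5 − 5871 = -1340.5.

-1340.5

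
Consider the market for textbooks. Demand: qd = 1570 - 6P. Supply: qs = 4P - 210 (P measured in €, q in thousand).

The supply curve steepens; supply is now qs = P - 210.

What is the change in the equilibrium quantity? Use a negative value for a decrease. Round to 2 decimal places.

-457.71

Initially, 1570 - 6P = 4P - 210, so 1780 = 10P and P = 178, q = 502.
With the change applied: demand qd = 1570 - 6P, supply qs = P - 210.
Equate the new curves: 1570 - 6P = P - 210, giving 1780 = 7P, P = 1780/7 ≈ 254.2857, q = 310/7 ≈ 44.2857.
Δq = 44.2857 − 502 = -457.71.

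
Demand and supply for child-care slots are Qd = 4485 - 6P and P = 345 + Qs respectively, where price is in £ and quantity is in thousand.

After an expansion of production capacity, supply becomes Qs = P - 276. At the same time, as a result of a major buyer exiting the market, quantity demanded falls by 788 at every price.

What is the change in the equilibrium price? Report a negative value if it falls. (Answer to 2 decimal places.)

Original equilibrium: 4485 - 6P = P - 345 gives 4830 = 7P, so P = 690 and Q = 345.
With the change applied: demand Qd = 3697 - 6P, supply Qs = P - 276.
Equate the new curves: 3697 - 6P = P - 276, giving 3973 = 7P, P = 3973/7 ≈ 567.5714, Q = 2041/7 ≈ 291.5714.
ΔP = 567.5714 − 690 = -122.43.

-122.43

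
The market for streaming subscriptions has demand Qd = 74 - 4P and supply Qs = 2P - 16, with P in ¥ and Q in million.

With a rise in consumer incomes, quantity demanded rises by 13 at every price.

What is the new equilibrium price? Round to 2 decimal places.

Before the shock: 74 - 4P = 2P - 16 ⇒ 90 = 6P ⇒ P = 15, Q = 14.
The new curves are Qd = 87 - 4P (demand) and Qs = 2P - 16 (supply).
Equate the new curves: 87 - 4P = 2P - 16, giving 103 = 6P, P = 103/6 ≈ 17.1667, Q = 55/3 ≈ 18.3333.

17.17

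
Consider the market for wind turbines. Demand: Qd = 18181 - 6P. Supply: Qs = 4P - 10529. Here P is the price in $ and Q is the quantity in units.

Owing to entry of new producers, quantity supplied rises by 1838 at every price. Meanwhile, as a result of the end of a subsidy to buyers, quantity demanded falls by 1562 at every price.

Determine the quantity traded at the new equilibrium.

Before the shock: 18181 - 6P = 4P - 10529 ⇒ 28710 = 10P ⇒ P = 2871, Q = 955.
The shock moves the curves to Qd = 16619 - 6P and Qs = 4P - 8691.
New equilibrium: 16619 - 6P = 4P - 8691 ⇒ 25310 = 10P ⇒ P = 2531, Q = 1433.

1433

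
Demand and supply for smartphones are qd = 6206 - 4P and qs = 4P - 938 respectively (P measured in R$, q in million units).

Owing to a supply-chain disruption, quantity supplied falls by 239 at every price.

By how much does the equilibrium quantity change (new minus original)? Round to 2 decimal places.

-119.50

Initially, 6206 - 4P = 4P - 938, so 7144 = 8P and P = 893, q = 2634.
With the change applied: demand qd = 6206 - 4P, supply qs = 4P - 1177.
Equate the new curves: 6206 - 4P = 4P - 1177, giving 7383 = 8P, P = 922.875, q = 2514.5.
Δq = 2514.5 − 2634 = -119.50.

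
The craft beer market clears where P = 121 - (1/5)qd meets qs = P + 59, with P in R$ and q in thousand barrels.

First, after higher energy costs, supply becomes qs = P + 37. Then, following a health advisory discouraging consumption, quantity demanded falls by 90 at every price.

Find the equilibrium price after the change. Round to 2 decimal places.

Original equilibrium: 605 - 5P = P + 59 gives 546 = 6P, so P = 91 and q = 150.
With the change applied: demand qd = 515 - 5P, supply qs = P + 37.
New equilibrium: 515 - 5P = P + 37 ⇒ 478 = 6P ⇒ P = 239/3 ≈ 79.6667, q = 350/3 ≈ 116.6667.

79.67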